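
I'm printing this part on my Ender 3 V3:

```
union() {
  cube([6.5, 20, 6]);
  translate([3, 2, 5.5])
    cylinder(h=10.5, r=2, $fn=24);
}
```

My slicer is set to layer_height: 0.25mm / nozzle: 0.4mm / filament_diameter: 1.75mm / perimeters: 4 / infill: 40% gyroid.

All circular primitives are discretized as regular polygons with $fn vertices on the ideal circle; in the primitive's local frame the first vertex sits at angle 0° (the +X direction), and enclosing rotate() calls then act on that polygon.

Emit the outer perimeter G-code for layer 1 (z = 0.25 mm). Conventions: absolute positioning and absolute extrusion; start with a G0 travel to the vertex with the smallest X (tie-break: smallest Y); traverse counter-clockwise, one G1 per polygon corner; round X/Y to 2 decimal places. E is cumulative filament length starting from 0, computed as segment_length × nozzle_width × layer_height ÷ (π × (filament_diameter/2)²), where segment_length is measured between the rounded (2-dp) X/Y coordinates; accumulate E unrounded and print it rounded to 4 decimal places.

At z = 0.25 mm: the cube is present — its section is the full 6.5×20 rectangle; the cylinder at (3, 2) is not intersected at this z (z outside [5.5, 16]); Merging all regions: only the 6.5×20 cube is present, so the union is just that shape — 1 connected region. The outline is a single polygon with 4 vertices. Extrusion per mm of travel: 0.4 × 0.25 / (π × 0.875²) = 0.041575. Accumulating E over each segment gives final E = 2.2035.

G0 X0.00 Y0.00 Z0.25
G1 X6.50 Y0.00 E0.2702
G1 X6.50 Y20.00 E1.1017
G1 X0.00 Y20.00 E1.3720
G1 X0.00 Y0.00 E2.2035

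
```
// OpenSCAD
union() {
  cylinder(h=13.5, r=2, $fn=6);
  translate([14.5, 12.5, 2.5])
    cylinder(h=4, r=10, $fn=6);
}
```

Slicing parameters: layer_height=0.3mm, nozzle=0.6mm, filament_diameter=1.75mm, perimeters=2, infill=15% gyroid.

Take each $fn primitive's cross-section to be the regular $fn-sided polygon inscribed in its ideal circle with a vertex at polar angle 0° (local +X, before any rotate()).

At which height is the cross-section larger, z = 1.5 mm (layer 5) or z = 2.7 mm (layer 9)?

Layer 5 (z = 1.5): the r=2 cylinder gives a regular 6-gon of circumradius 2 (constant along its height) (area = (6/2)·2.000²·sin(360°/6) = 10.39 mm²); the cylinder at (14.5, 12.5) is not intersected at this z (z outside [2.5, 6.5]); Taking the union: only the r=2 cylinder is present, so the union is just that shape — area = 10.39 mm². So its area = 10.39 mm². Layer 9 (z = 2.7): the r=2 cylinder gives a regular 6-gon of circumradius 2 (constant along its height) (area = (6/2)·2.000²·sin(360°/6) = 10.39 mm²); the r=10 cylinder at (14.5, 12.5) gives a regular 6-gon of circumradius 10 (constant along its height) (area = (6/2)·10.000²·sin(360°/6) = 259.81 mm²); Taking the union: the 2 present regions are separate (no shared area or edge), so areas and boundary lengths simply add and each stays a separate island — area = 270.20 mm². So its area = 270.20 mm². Layer 9 is larger (270.20 vs 10.39 mm²).

layer 9 (z = 2.7 mm)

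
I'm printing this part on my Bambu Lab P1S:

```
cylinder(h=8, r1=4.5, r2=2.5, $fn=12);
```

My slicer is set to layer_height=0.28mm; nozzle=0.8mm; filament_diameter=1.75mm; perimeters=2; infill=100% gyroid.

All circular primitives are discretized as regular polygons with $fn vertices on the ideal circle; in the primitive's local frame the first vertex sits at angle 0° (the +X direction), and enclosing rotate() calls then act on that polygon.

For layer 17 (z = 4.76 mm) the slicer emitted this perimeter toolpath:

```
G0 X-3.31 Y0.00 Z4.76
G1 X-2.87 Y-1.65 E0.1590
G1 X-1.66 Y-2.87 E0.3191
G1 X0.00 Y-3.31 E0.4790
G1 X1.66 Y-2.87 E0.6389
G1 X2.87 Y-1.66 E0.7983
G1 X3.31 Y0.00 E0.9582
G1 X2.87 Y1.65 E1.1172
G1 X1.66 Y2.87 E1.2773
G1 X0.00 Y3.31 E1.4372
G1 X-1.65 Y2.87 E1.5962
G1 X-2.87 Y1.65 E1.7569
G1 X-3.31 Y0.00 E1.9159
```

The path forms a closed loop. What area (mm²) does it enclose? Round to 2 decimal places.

32.91 mm²

Apply the shoelace formula to the sequence of (X, Y) vertices; enclosed area = 32.91 mm².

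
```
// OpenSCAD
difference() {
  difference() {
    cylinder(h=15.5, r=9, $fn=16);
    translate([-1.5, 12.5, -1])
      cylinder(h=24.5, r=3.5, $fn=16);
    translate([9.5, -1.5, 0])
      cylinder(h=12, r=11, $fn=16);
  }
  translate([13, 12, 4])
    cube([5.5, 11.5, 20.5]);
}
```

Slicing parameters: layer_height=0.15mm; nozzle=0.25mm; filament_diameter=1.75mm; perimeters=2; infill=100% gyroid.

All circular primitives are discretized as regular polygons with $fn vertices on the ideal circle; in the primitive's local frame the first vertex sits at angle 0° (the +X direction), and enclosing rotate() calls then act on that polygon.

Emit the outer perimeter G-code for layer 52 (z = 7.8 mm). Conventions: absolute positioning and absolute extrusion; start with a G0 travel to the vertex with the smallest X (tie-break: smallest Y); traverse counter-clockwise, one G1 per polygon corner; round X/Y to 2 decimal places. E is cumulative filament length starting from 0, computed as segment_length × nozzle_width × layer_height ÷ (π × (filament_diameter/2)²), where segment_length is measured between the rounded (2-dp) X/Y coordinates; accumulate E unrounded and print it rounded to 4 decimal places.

At z = 7.8 mm: the r=9 cylinder gives a regular 16-gon of circumradius 9 (constant along its height); the r=3.5 cylinder at (-1.5, 12.5) contributes a regular 16-gon of circumradius 3.5; the cylinder at (9.5, -1.5): section is a regular 16-gon, circumradius r=11; Subtracting the remaining from the first: starting from the r=9 cylinder, the r=3.5 cylinder at (-1.5, 12.5) misses the remaining region (no effect); the r=11 cylinder at (9.5, -1.5) partially overlaps it — only the 122.48 mm² overlap (of its 370.44 mm²) is removed, clipping the outline — 1 connected region; the 5.5×11.5 cube at (13, 12) contributes its full rectangle; Subtracting the remaining from the first: starting from the result so far, the 5.5×11.5 cube at (13, 12) misses the remaining region (no effect) — 1 connected region. The outline is a single polygon with 16 vertices. Extrusion per mm of travel: 0.25 × 0.15 / (π × 0.875²) = 0.015591. Accumulating E over each segment gives final E = 0.8287.

G0 X-9.00 Y0.00 Z7.80
G1 X-8.31 Y-3.44 E0.0547
G1 X-6.36 Y-6.36 E0.1094
G1 X-3.44 Y-8.31 E0.1642
G1 X0.00 Y-9.00 E0.2189
G1 X1.36 Y-8.73 E0.2405
G1 X-0.66 Y-5.71 E0.2971
G1 X-1.50 Y-1.50 E0.3641
G1 X-0.66 Y2.71 E0.4310
G1 X1.72 Y6.28 E0.4979
G1 X4.11 Y7.87 E0.5427
G1 X3.44 Y8.31 E0.5552
G1 X0.00 Y9.00 E0.6099
G1 X-3.44 Y8.31 E0.6646
G1 X-6.36 Y6.36 E0.7193
G1 X-8.31 Y3.44 E0.7740
G1 X-9.00 Y0.00 E0.8287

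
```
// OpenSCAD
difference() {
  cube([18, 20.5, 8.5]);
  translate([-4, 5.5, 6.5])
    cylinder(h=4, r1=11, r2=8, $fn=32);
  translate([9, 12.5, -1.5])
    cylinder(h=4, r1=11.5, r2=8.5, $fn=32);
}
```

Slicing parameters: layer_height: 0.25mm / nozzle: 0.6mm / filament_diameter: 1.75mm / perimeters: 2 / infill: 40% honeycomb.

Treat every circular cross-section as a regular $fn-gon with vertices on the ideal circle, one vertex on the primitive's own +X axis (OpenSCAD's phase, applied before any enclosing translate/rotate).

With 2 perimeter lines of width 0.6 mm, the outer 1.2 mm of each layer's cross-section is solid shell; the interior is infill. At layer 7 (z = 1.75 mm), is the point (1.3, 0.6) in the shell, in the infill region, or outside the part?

At z = 1.75 mm: the cube (footprint 18×20.5) is included at this height; the cone at (-4, 5.5) is absent (z outside [6.5, 10.5]); the cone at (9, 12.5) contributes a regular 32-gon of circumradius 9.062 (interpolated between r1=11.5 and r2=8.5 at t=0.812); After the difference (first − rest): starting from the 18×20.5 cube, the cone at (9, 12.5) partially overlaps it — only the 250.43 mm² overlap (of its 256.36 mm²) is removed, clipping the outline — 3 connected regions. Overall, the cross-section has 3 separate islands. The nearest boundary edge runs (18.00, 0.00)→(0.00, 0.00); distance from the point to it = 0.60 mm. (Shell/infill is judged within the island containing the point — the largest one.) The point is inside the cross-section, 0.60 mm from the nearest boundary — within the 1.2 mm shell band (2 × 0.6).

shell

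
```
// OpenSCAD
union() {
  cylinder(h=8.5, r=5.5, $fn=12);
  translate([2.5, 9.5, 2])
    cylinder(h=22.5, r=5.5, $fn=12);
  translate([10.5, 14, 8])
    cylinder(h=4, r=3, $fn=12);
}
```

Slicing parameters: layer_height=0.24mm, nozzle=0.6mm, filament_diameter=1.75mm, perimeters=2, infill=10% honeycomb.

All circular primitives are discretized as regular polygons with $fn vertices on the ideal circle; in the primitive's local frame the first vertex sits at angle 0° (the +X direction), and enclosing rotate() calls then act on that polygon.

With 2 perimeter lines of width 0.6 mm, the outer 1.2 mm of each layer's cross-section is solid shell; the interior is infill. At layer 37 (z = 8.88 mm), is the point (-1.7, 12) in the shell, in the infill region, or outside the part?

shell

At z = 8.88 mm: the cylinder does not reach this height (z outside [0, 8.5]); the r=5.5 cylinder at (2.5, 9.5) contributes a regular 12-gon of circumradius 5.5; the cylinder at (10.5, 14): section is a regular 12-gon, circumradius r=3; Merging all regions: the 2 present regions are separate (no shared area or edge), so areas and boundary lengths simply add and each stays a separate island — 2 connected regions. Overall, the cross-section has 2 separate islands. The nearest boundary edge runs (-2.26, 12.25)→(-0.25, 14.26); distance from the point to it = 0.57 mm. (Shell/infill is judged within the island containing the point — the largest one.) The point is inside the cross-section, 0.57 mm from the nearest boundary — within the 1.2 mm shell band (2 × 0.6).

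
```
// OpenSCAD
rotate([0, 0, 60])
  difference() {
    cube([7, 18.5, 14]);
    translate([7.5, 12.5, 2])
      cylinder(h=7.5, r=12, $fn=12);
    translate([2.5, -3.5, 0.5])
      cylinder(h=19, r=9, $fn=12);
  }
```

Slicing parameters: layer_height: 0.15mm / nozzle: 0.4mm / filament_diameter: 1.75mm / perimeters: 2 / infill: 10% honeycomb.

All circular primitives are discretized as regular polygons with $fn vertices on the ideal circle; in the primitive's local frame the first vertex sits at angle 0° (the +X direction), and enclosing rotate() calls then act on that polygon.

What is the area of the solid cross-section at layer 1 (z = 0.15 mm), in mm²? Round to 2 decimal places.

At z = 0.15 mm: the 7×18.5 cube contributes its full rectangle (area 129.50 mm²); the cylinder at (7.5, 12.5) does not reach this height (z outside [2, 9.5]); the cylinder at (2.5, -3.5) does not reach this height (z outside [0.5, 19.5]); Subtracting the remaining from the first: none of the subtracted shapes is present at this height, so the 7×18.5 cube is unchanged — area = 129.50 mm²; (rotated 60° about Z; rotation is an isometry so areas/perimeters/island counts are preserved). Overall, the cross-section is a single solid region. Net area = 129.50 mm².

129.50 mm²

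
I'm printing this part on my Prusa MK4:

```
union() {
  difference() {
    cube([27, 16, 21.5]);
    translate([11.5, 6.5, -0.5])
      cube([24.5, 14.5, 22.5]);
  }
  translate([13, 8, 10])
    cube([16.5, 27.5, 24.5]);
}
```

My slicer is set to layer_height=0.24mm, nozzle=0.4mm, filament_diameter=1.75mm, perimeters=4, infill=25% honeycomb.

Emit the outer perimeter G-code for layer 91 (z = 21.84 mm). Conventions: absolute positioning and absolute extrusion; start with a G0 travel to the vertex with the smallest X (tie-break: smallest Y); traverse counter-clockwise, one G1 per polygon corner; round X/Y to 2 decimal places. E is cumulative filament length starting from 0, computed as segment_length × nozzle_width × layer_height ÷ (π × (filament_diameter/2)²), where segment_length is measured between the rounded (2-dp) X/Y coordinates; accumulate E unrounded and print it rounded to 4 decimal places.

G0 X13.00 Y8.00 Z21.84
G1 X29.50 Y8.00 E0.6586
G1 X29.50 Y35.50 E1.7561
G1 X13.00 Y35.50 E2.4147
G1 X13.00 Y8.00 E3.5123

At z = 21.84 mm: the cube is absent (z outside [0, 21.5]); the cube at (11.5, 6.5) is present — its section is the full 24.5×14.5 rectangle; After the difference (first − rest): the first operand is absent here, so nothing remains; the 16.5×27.5 cube at (13, 8) contributes its full rectangle; Combining (union): only the 16.5×27.5 cube at (13, 8) is present, so the union is just that shape — 1 connected region. The outline is a single polygon with 4 vertices. Extrusion per mm of travel: 0.4 × 0.24 / (π × 0.875²) = 0.039912. Accumulating E over each segment gives final E = 3.5123.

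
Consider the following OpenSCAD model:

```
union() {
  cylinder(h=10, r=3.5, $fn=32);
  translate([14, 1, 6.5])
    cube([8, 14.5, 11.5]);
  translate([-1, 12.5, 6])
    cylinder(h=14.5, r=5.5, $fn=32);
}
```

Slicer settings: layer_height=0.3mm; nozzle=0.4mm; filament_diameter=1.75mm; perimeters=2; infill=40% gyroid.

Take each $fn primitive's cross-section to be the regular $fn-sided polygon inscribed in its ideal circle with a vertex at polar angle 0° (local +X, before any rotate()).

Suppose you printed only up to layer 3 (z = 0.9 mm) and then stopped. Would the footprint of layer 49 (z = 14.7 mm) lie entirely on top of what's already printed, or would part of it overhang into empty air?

part overhangs

Compare the two slices. At z = 0.9: the cylinder: section is a regular 32-gon, circumradius r=3.5 (area = (32/2)·3.500²·sin(360°/32) = 38.24 mm²); the cube at (14, 1) does not reach this height (z outside [6.5, 18]); the cylinder at (-1, 12.5) is not intersected at this z (z outside [6, 20.5]); Combining (union): only the r=3.5 cylinder is present, so the union is just that shape — area = 38.24 mm². At z = 14.7: the cylinder is not intersected at this z (z outside [0, 10]); the 8×14.5 cube at (14, 1) contributes its full rectangle (area 116.00 mm²); the r=5.5 cylinder at (-1, 12.5) contributes a regular 32-gon of circumradius 5.5 (area = (32/2)·5.500²·sin(360°/32) = 94.42 mm²); Merging all regions: the 2 present regions are separate (no shared area or edge), so areas and boundary lengths simply add and each stays a separate island — area = 210.42 mm². Checking containment: at z = 14.7 the cross-section extends beyond the z = 0.9 cross-section by about 210.42 mm².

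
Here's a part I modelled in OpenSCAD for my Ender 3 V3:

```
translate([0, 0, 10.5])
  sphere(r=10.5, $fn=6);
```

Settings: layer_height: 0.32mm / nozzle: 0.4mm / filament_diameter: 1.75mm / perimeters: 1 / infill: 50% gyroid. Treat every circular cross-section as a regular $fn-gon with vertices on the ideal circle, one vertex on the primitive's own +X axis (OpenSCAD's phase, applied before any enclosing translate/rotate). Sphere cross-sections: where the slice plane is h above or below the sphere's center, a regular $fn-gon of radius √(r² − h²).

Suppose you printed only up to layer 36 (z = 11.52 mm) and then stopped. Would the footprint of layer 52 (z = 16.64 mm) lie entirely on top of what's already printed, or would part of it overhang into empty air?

Compare the two slices. At z = 11.52: the r=10.5 sphere contributes a regular 6-gon of circumradius √(10.5²−1.02²) = 10.450 (area = (6/2)·10.450²·sin(360°/6) = 283.73 mm²). At z = 16.64: the sphere: section is a regular 6-gon, circumradius = √(r²−h²) = √(10.5²−6.14²) = 8.518 (area = (6/2)·8.518²·sin(360°/6) = 188.49 mm²). Checking containment: the cross-section at z = 16.64 is a subset of the cross-section at z = 11.52.

entirely on top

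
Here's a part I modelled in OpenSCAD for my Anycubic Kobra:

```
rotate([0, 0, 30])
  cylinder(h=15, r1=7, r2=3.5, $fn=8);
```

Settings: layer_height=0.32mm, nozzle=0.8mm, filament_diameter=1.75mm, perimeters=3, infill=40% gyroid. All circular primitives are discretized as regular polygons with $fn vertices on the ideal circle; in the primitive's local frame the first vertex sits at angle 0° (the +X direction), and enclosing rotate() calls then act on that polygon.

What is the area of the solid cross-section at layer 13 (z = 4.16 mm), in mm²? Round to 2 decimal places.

102.82 mm²

At z = 4.16 mm: the cone: at t=0.277 of its height the radius interpolates to r₁+(r₂−r₁)t = 6.029, giving a regular 8-gon of that circumradius (area = (8/2)·6.029²·sin(360°/8) = 102.82 mm²); (rotated 30° about Z; rotation is an isometry so areas/perimeters/island counts are preserved). Overall, the cross-section is a single solid region. Net area = 102.82 mm².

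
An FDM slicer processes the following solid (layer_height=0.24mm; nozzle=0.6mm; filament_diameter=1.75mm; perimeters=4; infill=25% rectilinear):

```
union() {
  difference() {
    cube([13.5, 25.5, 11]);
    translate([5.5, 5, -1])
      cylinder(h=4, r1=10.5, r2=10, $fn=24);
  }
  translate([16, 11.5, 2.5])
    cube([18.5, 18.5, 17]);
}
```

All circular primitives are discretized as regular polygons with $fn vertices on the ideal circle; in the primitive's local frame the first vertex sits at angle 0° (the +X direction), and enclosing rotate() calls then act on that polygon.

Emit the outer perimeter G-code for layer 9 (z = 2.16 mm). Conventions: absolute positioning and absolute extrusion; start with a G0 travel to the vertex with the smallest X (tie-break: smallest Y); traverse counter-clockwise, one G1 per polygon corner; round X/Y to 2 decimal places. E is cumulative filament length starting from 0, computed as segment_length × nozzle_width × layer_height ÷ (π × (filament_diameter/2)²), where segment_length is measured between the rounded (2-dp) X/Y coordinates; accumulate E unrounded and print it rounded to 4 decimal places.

G0 X0.00 Y13.41 Z2.16
G1 X0.45 Y13.75 E0.0338
G1 X2.88 Y14.76 E0.1913
G1 X5.50 Y15.11 E0.3496
G1 X8.12 Y14.76 E0.5078
G1 X10.55 Y13.75 E0.6654
G1 X12.65 Y12.15 E0.8234
G1 X13.50 Y11.03 E0.9076
G1 X13.50 Y25.50 E1.7739
G1 X0.00 Y25.50 E2.5821
G1 X0.00 Y13.41 E3.3059

At z = 2.16 mm: the 13.5×25.5 cube contributes its full rectangle; the cone at (5.5, 5): at t=0.790 of its height the radius interpolates to r₁+(r₂−r₁)t = 10.105, giving a regular 24-gon of that circumradius; Taking the first minus the rest: starting from the 13.5×25.5 cube, the cone at (5.5, 5) partially overlaps it — only the 190.68 mm² overlap (of its 317.14 mm²) is removed, clipping the outline — 1 connected region; the cube at (16, 11.5) does not reach this height (z outside [2.5, 19.5]); Combining (union): only that combined region is present, so the union is just that shape — 1 connected region. The outline is a single polygon with 10 vertices. Extrusion per mm of travel: 0.6 × 0.24 / (π × 0.875²) = 0.059868. Accumulating E over each segment gives final E = 3.3059.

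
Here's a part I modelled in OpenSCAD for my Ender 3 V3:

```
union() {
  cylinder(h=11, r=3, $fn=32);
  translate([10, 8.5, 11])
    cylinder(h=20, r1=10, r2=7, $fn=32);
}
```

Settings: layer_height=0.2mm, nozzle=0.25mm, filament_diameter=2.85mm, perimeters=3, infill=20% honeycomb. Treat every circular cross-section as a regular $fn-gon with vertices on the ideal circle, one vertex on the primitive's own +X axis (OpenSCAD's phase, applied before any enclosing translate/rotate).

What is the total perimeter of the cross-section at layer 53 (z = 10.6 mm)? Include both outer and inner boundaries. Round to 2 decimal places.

18.82 mm

At z = 10.6 mm: the r=3 cylinder gives a regular 32-gon of circumradius 3 (constant along its height) (perimeter = 2·32·3.000·sin(180°/32) = 18.82 mm); the cone at (10, 8.5) is absent (z outside [11, 31]); Taking the union: only the r=3 cylinder is present, so the union is just that shape — boundary = 18.82 mm. Overall, the cross-section is a single solid region. Total boundary length (outer) = 18.82 mm.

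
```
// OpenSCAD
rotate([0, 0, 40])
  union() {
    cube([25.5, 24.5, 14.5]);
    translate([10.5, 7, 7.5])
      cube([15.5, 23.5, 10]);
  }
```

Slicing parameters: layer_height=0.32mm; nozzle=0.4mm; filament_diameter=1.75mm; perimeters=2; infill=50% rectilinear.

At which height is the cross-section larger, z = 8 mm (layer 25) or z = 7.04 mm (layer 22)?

Layer 25 (z = 8): the cube is present — its section is the full 25.5×24.5 rectangle (area 624.75 mm²); the cube at (10.5, 7) (footprint 15.5×23.5) is included at this height (area 364.25 mm²); Taking the union: the regions partially overlap — summed areas 989.00 mm² minus the doubly-counted overlap 262.50 mm² gives 726.50 mm² — area = 726.50 mm²; (whole slice rotated 40° about Z — lengths, areas and connectivity unchanged). So its area = 726.50 mm². Layer 22 (z = 7.04): the cube is present — its section is the full 25.5×24.5 rectangle (area 624.75 mm²); the cube at (10.5, 7) is not intersected at this z (z outside [7.5, 17.5]); Taking the union: only the 25.5×24.5 cube is present, so the union is just that shape — area = 624.75 mm²; (whole slice rotated 40° about Z — lengths, areas and connectivity unchanged). So its area = 624.75 mm². Layer 25 is larger (726.50 vs 624.75 mm²).

layer 25 (z = 8 mm)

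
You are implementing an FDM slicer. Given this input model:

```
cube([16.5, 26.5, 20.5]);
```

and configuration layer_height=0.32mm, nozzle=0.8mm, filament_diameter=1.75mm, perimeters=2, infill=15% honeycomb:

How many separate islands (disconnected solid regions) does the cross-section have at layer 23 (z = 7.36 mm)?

At z = 7.36 mm: the cube (footprint 16.5×26.5) is included at this height. Overall, the cross-section is a single solid region. Island count = 1.

1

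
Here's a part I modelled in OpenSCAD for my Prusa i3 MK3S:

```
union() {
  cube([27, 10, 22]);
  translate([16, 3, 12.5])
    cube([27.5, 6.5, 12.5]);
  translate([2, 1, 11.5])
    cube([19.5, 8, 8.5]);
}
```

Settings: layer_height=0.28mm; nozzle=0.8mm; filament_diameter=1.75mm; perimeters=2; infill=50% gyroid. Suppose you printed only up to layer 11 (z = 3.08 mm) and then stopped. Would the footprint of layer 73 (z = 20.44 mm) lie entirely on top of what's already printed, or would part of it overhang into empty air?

Compare the two slices. At z = 3.08: the cube is present — its section is the full 27×10 rectangle (area 270.00 mm²); the cube at (16, 3) does not reach this height (z outside [12.5, 25]); the cube at (2, 1) is absent (z outside [11.5, 20]); Taking the union: only the 27×10 cube is present, so the union is just that shape — area = 270.00 mm². At z = 20.44: the cube (footprint 27×10) is included at this height (area 270.00 mm²); the cube at (16, 3) (footprint 27.5×6.5) is included at this height (area 178.75 mm²); the cube at (2, 1) is absent (z outside [11.5, 20]); Merging all regions: the regions partially overlap — summed areas 448.75 mm² minus the doubly-counted overlap 71.50 mm² gives 377.25 mm² — area = 377.25 mm². Checking containment: at z = 20.44 the cross-section extends beyond the z = 3.08 cross-section by about 107.25 mm².

part overhangs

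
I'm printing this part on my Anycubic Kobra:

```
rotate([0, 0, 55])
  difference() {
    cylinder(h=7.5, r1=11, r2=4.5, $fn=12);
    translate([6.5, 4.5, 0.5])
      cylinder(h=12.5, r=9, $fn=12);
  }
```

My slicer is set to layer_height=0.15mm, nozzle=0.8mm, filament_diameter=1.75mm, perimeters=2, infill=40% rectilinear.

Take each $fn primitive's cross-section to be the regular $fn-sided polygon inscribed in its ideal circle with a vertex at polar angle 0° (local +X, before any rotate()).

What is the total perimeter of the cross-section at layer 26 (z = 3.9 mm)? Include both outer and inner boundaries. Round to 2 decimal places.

45.13 mm

At z = 3.9 mm: the cone: at t=0.520 of its height the radius interpolates to r₁+(r₂−r₁)t = 7.620, giving a regular 12-gon of that circumradius (perimeter = 2·12·7.620·sin(180°/12) = 47.33 mm); the r=9 cylinder at (6.5, 4.5) gives a regular 12-gon of circumradius 9 (constant along its height) (perimeter = 2·12·9.000·sin(180°/12) = 55.90 mm); After the difference (first − rest): starting from the cone, the r=9 cylinder at (6.5, 4.5) partially overlaps it — only the 83.33 mm² overlap (of its 243.00 mm²) is removed, clipping the outline — boundary = 45.13 mm; (rotated 55° about Z; rotation is an isometry so areas/perimeters/island counts are preserved). Overall, the cross-section is a single solid region. Total boundary length (outer) = 45.13 mm.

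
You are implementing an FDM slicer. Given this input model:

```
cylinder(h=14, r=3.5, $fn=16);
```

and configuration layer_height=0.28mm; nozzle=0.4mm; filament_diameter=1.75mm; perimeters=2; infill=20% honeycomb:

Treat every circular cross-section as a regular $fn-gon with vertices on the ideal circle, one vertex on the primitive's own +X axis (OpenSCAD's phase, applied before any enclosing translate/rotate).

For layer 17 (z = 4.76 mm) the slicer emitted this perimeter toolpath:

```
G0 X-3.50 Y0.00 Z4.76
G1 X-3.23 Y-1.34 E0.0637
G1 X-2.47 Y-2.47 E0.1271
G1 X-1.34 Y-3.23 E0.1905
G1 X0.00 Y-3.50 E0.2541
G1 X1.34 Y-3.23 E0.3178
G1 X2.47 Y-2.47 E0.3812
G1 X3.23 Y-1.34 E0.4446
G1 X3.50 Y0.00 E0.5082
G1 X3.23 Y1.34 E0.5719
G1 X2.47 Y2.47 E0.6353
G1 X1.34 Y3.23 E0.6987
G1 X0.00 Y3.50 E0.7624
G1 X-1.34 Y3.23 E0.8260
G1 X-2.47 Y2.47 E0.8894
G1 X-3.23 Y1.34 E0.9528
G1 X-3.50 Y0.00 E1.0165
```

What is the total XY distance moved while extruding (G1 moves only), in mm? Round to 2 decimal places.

Sum the Euclidean lengths of each G1 segment: total = 21.83 mm.

21.83 mm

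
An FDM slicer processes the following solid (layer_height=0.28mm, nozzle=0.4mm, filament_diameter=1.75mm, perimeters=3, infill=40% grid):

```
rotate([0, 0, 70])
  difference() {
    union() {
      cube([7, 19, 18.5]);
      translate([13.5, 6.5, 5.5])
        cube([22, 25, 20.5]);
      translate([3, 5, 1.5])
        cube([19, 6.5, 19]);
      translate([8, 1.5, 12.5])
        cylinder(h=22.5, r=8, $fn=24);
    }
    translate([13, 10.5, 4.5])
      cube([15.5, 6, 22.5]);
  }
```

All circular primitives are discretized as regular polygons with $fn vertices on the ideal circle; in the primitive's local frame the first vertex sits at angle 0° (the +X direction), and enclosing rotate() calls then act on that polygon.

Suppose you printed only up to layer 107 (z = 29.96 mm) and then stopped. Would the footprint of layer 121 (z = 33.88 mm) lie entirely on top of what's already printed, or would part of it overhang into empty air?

entirely on top

Compare the two slices. At z = 29.96: the cube is absent (z outside [0, 18.5]); the cube at (13.5, 6.5) is not intersected at this z (z outside [5.5, 26]); the cube at (3, 5) is absent (z outside [1.5, 20.5]); the cylinder at (8, 1.5): section is a regular 24-gon, circumradius r=8 (area = (24/2)·8.000²·sin(360°/24) = 198.77 mm²); Combining (union): only the r=8 cylinder at (8, 1.5) is present, so the union is just that shape — area = 198.77 mm²; the cube at (13, 10.5) is absent (z outside [4.5, 27]); After the difference (first − rest): none of the subtracted shapes is present at this height, so that combined region is unchanged — area = 198.77 mm²; (whole slice rotated 70° about Z — lengths, areas and connectivity unchanged). At z = 33.88: the cube is not intersected at this z (z outside [0, 18.5]); the cube at (13.5, 6.5) is absent (z outside [5.5, 26]); the cube at (3, 5) does not reach this height (z outside [1.5, 20.5]); the cylinder at (8, 1.5): section is a regular 24-gon, circumradius r=8 (area = (24/2)·8.000²·sin(360°/24) = 198.77 mm²); Merging all regions: only the r=8 cylinder at (8, 1.5) is present, so the union is just that shape — area = 198.77 mm²; the cube at (13, 10.5) is not intersected at this z (z outside [4.5, 27]); Taking the first minus the rest: none of the subtracted shapes is present at this height, so the result so far is unchanged — area = 198.77 mm²; (rotated 70° about Z; rotation is an isometry so areas/perimeters/island counts are preserved). Checking containment: the cross-section at z = 33.88 is a subset of the cross-section at z = 29.96.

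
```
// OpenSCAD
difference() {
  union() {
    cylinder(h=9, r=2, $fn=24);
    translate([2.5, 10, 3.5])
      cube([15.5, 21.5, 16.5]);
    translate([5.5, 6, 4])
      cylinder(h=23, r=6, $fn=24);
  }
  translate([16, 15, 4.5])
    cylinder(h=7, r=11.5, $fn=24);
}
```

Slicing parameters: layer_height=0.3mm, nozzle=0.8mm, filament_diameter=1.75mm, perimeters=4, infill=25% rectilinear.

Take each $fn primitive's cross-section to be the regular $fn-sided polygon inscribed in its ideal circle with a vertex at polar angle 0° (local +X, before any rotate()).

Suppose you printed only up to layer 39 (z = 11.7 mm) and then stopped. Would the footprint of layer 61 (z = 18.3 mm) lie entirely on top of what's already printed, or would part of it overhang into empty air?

Compare the two slices. At z = 11.7: the cylinder is not intersected at this z (z outside [0, 9]); the 15.5×21.5 cube at (2.5, 10) contributes its full rectangle (area 333.25 mm²); the cylinder at (5.5, 6): section is a regular 24-gon, circumradius r=6 (area = (24/2)·6.000²·sin(360°/24) = 111.81 mm²); Merging all regions: the regions partially overlap — summed areas 445.06 mm² minus the doubly-counted overlap 11.14 mm² gives 433.92 mm² — area = 433.92 mm²; the cylinder at (16, 15) does not reach this height (z outside [4.5, 11.5]); After the difference (first − rest): none of the subtracted shapes is present at this height, so the result so far is unchanged — area = 433.92 mm². At z = 18.3: the cylinder is not intersected at this z (z outside [0, 9]); the 15.5×21.5 cube at (2.5, 10) contributes its full rectangle (area 333.25 mm²); the cylinder at (5.5, 6): section is a regular 24-gon, circumradius r=6 (area = (24/2)·6.000²·sin(360°/24) = 111.81 mm²); Taking the union: the regions partially overlap — summed areas 445.06 mm² minus the doubly-counted overlap 11.14 mm² gives 433.92 mm² — area = 433.92 mm²; the cylinder at (16, 15) is absent (z outside [4.5, 11.5]); Taking the first minus the rest: none of the subtracted shapes is present at this height, so the result so far is unchanged — area = 433.92 mm². Checking containment: the cross-section at z = 18.3 is a subset of the cross-section at z = 11.7.

entirely on top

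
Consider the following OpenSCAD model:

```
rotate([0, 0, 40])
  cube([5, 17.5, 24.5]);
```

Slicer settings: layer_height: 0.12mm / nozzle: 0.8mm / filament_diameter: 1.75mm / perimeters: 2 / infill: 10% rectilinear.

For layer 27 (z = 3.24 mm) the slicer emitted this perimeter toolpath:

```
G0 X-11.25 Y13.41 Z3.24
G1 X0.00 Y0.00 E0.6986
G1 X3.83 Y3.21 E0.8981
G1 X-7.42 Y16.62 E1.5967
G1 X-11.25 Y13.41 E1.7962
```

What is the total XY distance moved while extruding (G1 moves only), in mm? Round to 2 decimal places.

45.00 mm

Sum the Euclidean lengths of each G1 segment: total = 45.00 mm.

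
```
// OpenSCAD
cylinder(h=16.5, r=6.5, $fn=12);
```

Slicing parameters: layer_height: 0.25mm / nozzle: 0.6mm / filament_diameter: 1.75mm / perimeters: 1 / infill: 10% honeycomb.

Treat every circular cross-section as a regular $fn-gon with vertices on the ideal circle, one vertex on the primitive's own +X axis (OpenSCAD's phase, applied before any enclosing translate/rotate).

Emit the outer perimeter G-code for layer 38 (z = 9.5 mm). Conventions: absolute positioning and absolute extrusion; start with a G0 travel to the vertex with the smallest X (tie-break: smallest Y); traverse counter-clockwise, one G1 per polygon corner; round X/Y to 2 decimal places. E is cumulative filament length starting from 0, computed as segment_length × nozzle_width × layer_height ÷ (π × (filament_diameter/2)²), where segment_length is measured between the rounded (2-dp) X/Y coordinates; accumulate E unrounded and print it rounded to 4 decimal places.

At z = 9.5 mm: the r=6.5 cylinder gives a regular 12-gon of circumradius 6.5 (constant along its height). The outline is a single polygon with 12 vertices. Extrusion per mm of travel: 0.6 × 0.25 / (π × 0.875²) = 0.062363. Accumulating E over each segment gives final E = 2.5181.

G0 X-6.50 Y0.00 Z9.50
G1 X-5.63 Y-3.25 E0.2098
G1 X-3.25 Y-5.63 E0.4197
G1 X0.00 Y-6.50 E0.6295
G1 X3.25 Y-5.63 E0.8393
G1 X5.63 Y-3.25 E1.0493
G1 X6.50 Y0.00 E1.2591
G1 X5.63 Y3.25 E1.4689
G1 X3.25 Y5.63 E1.6788
G1 X0.00 Y6.50 E1.8886
G1 X-3.25 Y5.63 E2.0984
G1 X-5.63 Y3.25 E2.3083
G1 X-6.50 Y0.00 E2.5181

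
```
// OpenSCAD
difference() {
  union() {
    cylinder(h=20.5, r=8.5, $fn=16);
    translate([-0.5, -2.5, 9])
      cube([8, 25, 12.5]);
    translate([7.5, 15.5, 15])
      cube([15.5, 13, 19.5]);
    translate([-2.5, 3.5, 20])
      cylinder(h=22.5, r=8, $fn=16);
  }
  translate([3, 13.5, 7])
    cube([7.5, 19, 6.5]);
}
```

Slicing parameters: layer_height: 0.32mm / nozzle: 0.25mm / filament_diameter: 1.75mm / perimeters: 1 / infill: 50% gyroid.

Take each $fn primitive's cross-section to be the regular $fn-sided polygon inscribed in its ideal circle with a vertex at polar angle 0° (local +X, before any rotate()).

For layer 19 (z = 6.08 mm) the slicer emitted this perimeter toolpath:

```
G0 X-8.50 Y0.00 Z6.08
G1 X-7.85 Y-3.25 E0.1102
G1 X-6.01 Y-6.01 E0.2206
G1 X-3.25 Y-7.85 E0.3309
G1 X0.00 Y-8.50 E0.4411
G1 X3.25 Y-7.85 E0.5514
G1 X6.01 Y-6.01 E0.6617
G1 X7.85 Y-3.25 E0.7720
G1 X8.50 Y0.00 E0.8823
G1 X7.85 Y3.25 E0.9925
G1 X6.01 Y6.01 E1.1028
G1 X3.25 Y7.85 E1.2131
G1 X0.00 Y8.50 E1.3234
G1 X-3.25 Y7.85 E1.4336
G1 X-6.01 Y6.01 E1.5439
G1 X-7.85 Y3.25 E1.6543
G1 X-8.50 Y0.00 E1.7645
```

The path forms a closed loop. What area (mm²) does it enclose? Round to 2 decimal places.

221.08 mm²

Apply the shoelace formula to the sequence of (X, Y) vertices; enclosed area = 221.08 mm².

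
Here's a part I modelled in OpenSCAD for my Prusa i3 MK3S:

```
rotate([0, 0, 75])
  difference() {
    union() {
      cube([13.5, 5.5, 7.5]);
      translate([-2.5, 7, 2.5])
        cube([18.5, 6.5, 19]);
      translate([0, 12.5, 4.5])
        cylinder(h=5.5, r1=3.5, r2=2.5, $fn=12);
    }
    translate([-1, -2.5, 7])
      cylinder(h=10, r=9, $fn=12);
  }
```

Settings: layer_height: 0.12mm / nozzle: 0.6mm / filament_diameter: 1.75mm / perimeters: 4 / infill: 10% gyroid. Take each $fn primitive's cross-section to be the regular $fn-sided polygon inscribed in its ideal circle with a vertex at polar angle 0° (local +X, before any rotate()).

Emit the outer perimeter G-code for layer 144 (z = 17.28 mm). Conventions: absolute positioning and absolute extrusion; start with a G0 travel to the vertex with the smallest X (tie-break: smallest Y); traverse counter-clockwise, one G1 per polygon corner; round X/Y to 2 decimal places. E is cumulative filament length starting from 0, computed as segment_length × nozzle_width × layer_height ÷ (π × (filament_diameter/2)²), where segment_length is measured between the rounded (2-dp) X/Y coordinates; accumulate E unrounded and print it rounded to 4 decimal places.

G0 X-13.69 Y1.08 Z17.28
G1 X-7.41 Y-0.60 E0.1946
G1 X-2.62 Y17.27 E0.7484
G1 X-8.90 Y18.95 E0.9430
G1 X-13.69 Y1.08 E1.4968

At z = 17.28 mm: the cube is absent (z outside [0, 7.5]); the cube at (-2.5, 7) (footprint 18.5×6.5) is included at this height; the cone at (0, 12.5) does not reach this height (z outside [4.5, 10]); Taking the union: only the 18.5×6.5 cube at (-2.5, 7) is present, so the union is just that shape — 1 connected region; the cylinder at (-1, -2.5) does not reach this height (z outside [7, 17]); Taking the first minus the rest: none of the subtracted shapes is present at this height, so that combined region is unchanged — 1 connected region; (rotated 75° about Z; rotation is an isometry so areas/perimeters/island counts are preserved). The outline is a single polygon with 4 vertices. Extrusion per mm of travel: 0.6 × 0.12 / (π × 0.875²) = 0.029934. Accumulating E over each segment gives final E = 1.4968.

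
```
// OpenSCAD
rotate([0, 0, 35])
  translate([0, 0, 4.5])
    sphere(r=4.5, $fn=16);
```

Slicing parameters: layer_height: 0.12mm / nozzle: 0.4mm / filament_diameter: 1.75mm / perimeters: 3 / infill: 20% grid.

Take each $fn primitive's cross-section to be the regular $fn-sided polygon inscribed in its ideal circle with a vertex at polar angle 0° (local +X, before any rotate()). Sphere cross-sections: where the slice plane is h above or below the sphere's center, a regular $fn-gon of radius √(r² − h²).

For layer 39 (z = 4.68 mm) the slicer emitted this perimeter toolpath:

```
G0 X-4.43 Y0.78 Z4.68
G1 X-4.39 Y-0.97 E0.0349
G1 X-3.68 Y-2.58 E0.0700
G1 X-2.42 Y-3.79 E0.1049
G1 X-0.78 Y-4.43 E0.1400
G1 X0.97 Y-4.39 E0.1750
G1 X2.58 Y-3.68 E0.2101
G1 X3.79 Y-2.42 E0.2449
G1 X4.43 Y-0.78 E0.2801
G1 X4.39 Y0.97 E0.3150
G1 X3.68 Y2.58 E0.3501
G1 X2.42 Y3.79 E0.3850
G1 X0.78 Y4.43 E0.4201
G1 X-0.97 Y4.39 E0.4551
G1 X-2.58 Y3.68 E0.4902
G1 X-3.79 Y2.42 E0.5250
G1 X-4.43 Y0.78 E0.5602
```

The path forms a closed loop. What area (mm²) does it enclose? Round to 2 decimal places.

61.89 mm²

Apply the shoelace formula to the sequence of (X, Y) vertices; enclosed area = 61.89 mm².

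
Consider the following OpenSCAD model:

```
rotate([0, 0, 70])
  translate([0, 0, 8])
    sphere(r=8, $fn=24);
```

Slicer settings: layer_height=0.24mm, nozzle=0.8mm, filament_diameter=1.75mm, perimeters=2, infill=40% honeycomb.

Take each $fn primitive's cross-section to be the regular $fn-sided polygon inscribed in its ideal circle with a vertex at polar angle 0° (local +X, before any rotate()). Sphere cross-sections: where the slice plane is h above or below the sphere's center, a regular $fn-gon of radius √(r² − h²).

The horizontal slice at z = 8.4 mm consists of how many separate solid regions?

1

At z = 8.4 mm: the r=8 sphere slices to a regular 24-gon of circumradius 7.990 (√(r²−h²) with h=0.4 from center); (whole slice rotated 70° about Z — lengths, areas and connectivity unchanged). The result has 1 disconnected region.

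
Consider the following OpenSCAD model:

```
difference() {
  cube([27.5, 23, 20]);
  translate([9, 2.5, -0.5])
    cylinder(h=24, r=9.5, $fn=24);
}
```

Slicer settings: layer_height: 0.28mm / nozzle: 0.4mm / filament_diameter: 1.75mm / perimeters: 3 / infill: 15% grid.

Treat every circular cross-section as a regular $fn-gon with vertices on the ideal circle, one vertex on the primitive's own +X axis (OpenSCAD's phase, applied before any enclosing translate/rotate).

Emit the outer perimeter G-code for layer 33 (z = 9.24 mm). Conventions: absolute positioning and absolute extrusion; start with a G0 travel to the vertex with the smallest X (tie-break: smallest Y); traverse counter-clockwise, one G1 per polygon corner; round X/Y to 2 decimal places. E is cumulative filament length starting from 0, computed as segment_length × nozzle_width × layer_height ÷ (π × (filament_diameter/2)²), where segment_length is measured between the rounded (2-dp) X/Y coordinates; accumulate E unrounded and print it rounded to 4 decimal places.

At z = 9.24 mm: the cube is present — its section is the full 27.5×23 rectangle; the r=9.5 cylinder at (9, 2.5) contributes a regular 24-gon of circumradius 9.5; Taking the first minus the rest: starting from the 27.5×23 cube, the r=9.5 cylinder at (9, 2.5) partially overlaps it — only the 185.12 mm² overlap (of its 280.30 mm²) is removed, clipping the outline — 1 connected region. The outline is a single polygon with 17 vertices. Extrusion per mm of travel: 0.4 × 0.28 / (π × 0.875²) = 0.046564. Accumulating E over each segment gives final E = 4.9738.

G0 X0.00 Y5.38 Z9.24
G1 X0.77 Y7.25 E0.0942
G1 X2.28 Y9.22 E0.2097
G1 X4.25 Y10.73 E0.3253
G1 X6.54 Y11.68 E0.4408
G1 X9.00 Y12.00 E0.5563
G1 X11.46 Y11.68 E0.6718
G1 X13.75 Y10.73 E0.7872
G1 X15.72 Y9.22 E0.9028
G1 X17.23 Y7.25 E1.0184
G1 X18.18 Y4.96 E1.1338
G1 X18.50 Y2.50 E1.2494
G1 X18.18 Y0.04 E1.3649
G1 X18.16 Y0.00 E1.3669
G1 X27.50 Y0.00 E1.8019
G1 X27.50 Y23.00 E2.8728
G1 X0.00 Y23.00 E4.1533
G1 X0.00 Y5.38 E4.9738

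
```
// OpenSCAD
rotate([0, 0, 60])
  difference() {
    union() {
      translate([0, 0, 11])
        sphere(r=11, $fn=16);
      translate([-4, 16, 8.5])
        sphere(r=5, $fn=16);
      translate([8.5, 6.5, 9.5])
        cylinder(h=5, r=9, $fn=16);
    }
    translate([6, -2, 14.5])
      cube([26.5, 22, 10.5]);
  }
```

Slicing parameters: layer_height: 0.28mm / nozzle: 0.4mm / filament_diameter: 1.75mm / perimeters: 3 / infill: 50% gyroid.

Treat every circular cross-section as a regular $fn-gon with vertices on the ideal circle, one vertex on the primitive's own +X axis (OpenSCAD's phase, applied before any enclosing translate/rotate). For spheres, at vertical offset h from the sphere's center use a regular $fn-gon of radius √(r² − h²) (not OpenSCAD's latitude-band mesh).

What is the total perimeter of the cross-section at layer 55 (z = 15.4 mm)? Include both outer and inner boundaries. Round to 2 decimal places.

65.24 mm

At z = 15.4 mm: the r=11 sphere slices to a regular 16-gon of circumradius 10.082 (√(r²−h²) with h=4.4 from center) (perimeter = 2·16·10.082·sin(180°/16) = 62.94 mm); the sphere at (-4, 16) does not reach this height (|z−center|=6.900 > r=5); the cylinder at (8.5, 6.5) does not reach this height (z outside [9.5, 14.5]); Taking the union: only the r=11 sphere is present, so the union is just that shape — boundary = 62.94 mm; the cube at (6, -2) is present — its section is the full 26.5×22 rectangle (perimeter 97.00 mm); After the difference (first − rest): starting from the result so far, the 26.5×22 cube at (6, -2) partially overlaps it — only the 29.72 mm² overlap (of its 583.00 mm²) is removed, clipping the outline — boundary = 65.24 mm; (rotated 60° about Z; rotation is an isometry so areas/perimeters/island counts are preserved). Overall, the cross-section is a single solid region. Total boundary length (outer) = 65.24 mm.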